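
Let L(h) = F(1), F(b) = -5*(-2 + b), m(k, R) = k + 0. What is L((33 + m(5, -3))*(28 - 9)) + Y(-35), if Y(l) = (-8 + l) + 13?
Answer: -25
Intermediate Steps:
m(k, R) = k
F(b) = 10 - 5*b
L(h) = 5 (L(h) = 10 - 5*1 = 10 - 5 = 5)
Y(l) = 5 + l
L((33 + m(5, -3))*(28 - 9)) + Y(-35) = 5 + (5 - 35) = 5 - 30 = -25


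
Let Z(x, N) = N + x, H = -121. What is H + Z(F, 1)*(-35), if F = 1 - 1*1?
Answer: -156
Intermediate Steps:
F = 0 (F = 1 - 1 = 0)
H + Z(F, 1)*(-35) = -121 + (1 + 0)*(-35) = -121 + 1*(-35) = -121 - 35 = -156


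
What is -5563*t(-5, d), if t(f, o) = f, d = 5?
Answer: 27815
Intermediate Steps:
-5563*t(-5, d) = -5563*(-5) = 27815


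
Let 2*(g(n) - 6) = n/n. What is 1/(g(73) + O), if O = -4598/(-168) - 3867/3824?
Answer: 80304/2638613 ≈ 0.030434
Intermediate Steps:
g(n) = 13/2 (g(n) = 6 + (n/n)/2 = 6 + (½)*1 = 6 + ½ = 13/2)
O = 2116637/80304 (O = -4598*(-1/168) - 3867*1/3824 = 2299/84 - 3867/3824 = 2116637/80304 ≈ 26.358)
1/(g(73) + O) = 1/(13/2 + 2116637/80304) = 1/(2638613/80304) = 80304/2638613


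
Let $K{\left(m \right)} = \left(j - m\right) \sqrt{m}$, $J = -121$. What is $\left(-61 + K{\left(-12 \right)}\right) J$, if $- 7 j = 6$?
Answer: $7381 - \frac{18876 i \sqrt{3}}{7} \approx 7381.0 - 4670.6 i$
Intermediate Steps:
$j = - \frac{6}{7}$ ($j = \left(- \frac{1}{7}\right) 6 = - \frac{6}{7} \approx -0.85714$)
$K{\left(m \right)} = \sqrt{m} \left(- \frac{6}{7} - m\right)$ ($K{\left(m \right)} = \left(- \frac{6}{7} - m\right) \sqrt{m} = \sqrt{m} \left(- \frac{6}{7} - m\right)$)
$\left(-61 + K{\left(-12 \right)}\right) J = \left(-61 + \sqrt{-12} \left(- \frac{6}{7} - -12\right)\right) \left(-121\right) = \left(-61 + 2 i \sqrt{3} \left(- \frac{6}{7} + 12\right)\right) \left(-121\right) = \left(-61 + 2 i \sqrt{3} \cdot \frac{78}{7}\right) \left(-121\right) = \left(-61 + \frac{156 i \sqrt{3}}{7}\right) \left(-121\right) = 7381 - \frac{18876 i \sqrt{3}}{7}$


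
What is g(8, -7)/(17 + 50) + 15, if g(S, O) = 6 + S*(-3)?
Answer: 987/67 ≈ 14.731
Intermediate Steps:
g(S, O) = 6 - 3*S
g(8, -7)/(17 + 50) + 15 = (6 - 3*8)/(17 + 50) + 15 = (6 - 24)/67 + 15 = -18*1/67 + 15 = -18/67 + 15 = 987/67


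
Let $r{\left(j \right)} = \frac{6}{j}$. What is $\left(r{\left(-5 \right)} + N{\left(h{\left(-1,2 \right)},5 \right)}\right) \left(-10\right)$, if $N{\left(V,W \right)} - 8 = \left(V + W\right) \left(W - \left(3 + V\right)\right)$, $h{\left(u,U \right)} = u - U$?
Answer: $-168$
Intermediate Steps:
$N{\left(V,W \right)} = 8 + \left(V + W\right) \left(-3 + W - V\right)$ ($N{\left(V,W \right)} = 8 + \left(V + W\right) \left(W - \left(3 + V\right)\right) = 8 + \left(V + W\right) \left(-3 + W - V\right)$)
$\left(r{\left(-5 \right)} + N{\left(h{\left(-1,2 \right)},5 \right)}\right) \left(-10\right) = \left(\frac{6}{-5} - \left(7 - 25 + \left(-1 - 2\right)^{2} + 3 \left(-1 - 2\right)\right)\right) \left(-10\right) = \left(6 \left(- \frac{1}{5}\right) - \left(-18 + \left(-1 - 2\right)^{2} + 3 \left(-1 - 2\right)\right)\right) \left(-10\right) = \left(- \frac{6}{5} - -18\right) \left(-10\right) = \left(- \frac{6}{5} + \left(8 + 25 - 9 + 9 - 15\right)\right) \left(-10\right) = \left(- \frac{6}{5} + 18\right) \left(-10\right) = \frac{84}{5} \left(-10\right) = -168$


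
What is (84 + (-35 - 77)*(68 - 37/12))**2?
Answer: 464833600/9 ≈ 5.1648e+7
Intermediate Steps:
(84 + (-35 - 77)*(68 - 37/12))**2 = (84 - 112*(68 - 37*1/12))**2 = (84 - 112*(68 - 37/12))**2 = (84 - 112*779/12)**2 = (84 - 21812/3)**2 = (-21560/3)**2 = 464833600/9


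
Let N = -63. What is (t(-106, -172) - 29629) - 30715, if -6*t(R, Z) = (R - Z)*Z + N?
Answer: -116883/2 ≈ -58442.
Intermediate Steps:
t(R, Z) = 21/2 - Z*(R - Z)/6 (t(R, Z) = -((R - Z)*Z - 63)/6 = -(Z*(R - Z) - 63)/6 = -(-63 + Z*(R - Z))/6 = 21/2 - Z*(R - Z)/6)
(t(-106, -172) - 29629) - 30715 = ((21/2 + (⅙)*(-172)² - ⅙*(-106)*(-172)) - 29629) - 30715 = ((21/2 + (⅙)*29584 - 9116/3) - 29629) - 30715 = ((21/2 + 14792/3 - 9116/3) - 29629) - 30715 = (3805/2 - 29629) - 30715 = -55453/2 - 30715 = -116883/2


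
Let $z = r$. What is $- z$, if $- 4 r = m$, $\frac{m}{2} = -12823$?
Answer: $- \frac{12823}{2} \approx -6411.5$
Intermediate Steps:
$m = -25646$ ($m = 2 \left(-12823\right) = -25646$)
$r = \frac{12823}{2}$ ($r = \left(- \frac{1}{4}\right) \left(-25646\right) = \frac{12823}{2} \approx 6411.5$)
$z = \frac{12823}{2} \approx 6411.5$
$- z = \left(-1\right) \frac{12823}{2} = - \frac{12823}{2}$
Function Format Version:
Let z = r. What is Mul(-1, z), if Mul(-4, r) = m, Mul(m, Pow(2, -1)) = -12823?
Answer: Rational(-12823, 2) ≈ -6411.5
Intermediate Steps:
m = -25646 (m = Mul(2, -12823) = -25646)
r = Rational(12823, 2) (r = Mul(Rational(-1, 4), -25646) = Rational(12823, 2) ≈ 6411.5)
z = Rational(12823, 2) ≈ 6411.5
Mul(-1, z) = Mul(-1, Rational(12823, 2)) = Rational(-12823, 2)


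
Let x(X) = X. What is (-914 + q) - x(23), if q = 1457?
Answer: 520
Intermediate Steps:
(-914 + q) - x(23) = (-914 + 1457) - 1*23 = 543 - 23 = 520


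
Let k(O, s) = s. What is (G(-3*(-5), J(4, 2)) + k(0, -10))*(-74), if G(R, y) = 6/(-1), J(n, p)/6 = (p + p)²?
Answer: 1184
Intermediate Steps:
J(n, p) = 24*p² (J(n, p) = 6*(p + p)² = 6*(2*p)² = 6*(4*p²) = 24*p²)
G(R, y) = -6 (G(R, y) = 6*(-1) = -6)
(G(-3*(-5), J(4, 2)) + k(0, -10))*(-74) = (-6 - 10)*(-74) = -16*(-74) = 1184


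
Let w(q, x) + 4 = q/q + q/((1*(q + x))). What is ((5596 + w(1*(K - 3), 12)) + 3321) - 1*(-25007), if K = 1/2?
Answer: 644494/19 ≈ 33921.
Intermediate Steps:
K = 1/2 ≈ 0.50000
w(q, x) = -3 + q/(q + x) (w(q, x) = -4 + (q/q + q/((1*(q + x)))) = -4 + (1 + q/(q + x)) = -3 + q/(q + x))
((5596 + w(1*(K - 3), 12)) + 3321) - 1*(-25007) = ((5596 + (-3*12 - 2*(1/2 - 3))/(1*(1/2 - 3) + 12)) + 3321) - 1*(-25007) = ((5596 + (-36 - 2*(-5)/2)/(1*(-5/2) + 12)) + 3321) + 25007 = ((5596 + (-36 - 2*(-5/2))/(-5/2 + 12)) + 3321) + 25007 = ((5596 + (-36 + 5)/(19/2)) + 3321) + 25007 = ((5596 + (2/19)*(-31)) + 3321) + 25007 = ((5596 - 62/19) + 3321) + 25007 = (106262/19 + 3321) + 25007 = 169361/19 + 25007 = 644494/19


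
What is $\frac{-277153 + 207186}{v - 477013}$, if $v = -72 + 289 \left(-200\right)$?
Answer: $\frac{69967}{534885} \approx 0.13081$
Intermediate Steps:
$v = -57872$ ($v = -72 - 57800 = -57872$)
$\frac{-277153 + 207186}{v - 477013} = \frac{-277153 + 207186}{-57872 - 477013} = - \frac{69967}{-534885} = \left(-69967\right) \left(- \frac{1}{534885}\right) = \frac{69967}{534885}$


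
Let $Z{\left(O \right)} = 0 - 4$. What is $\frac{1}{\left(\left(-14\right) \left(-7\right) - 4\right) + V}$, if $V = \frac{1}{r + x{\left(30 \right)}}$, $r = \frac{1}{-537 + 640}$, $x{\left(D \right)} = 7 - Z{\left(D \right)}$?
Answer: $\frac{1134}{106699} \approx 0.010628$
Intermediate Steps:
$Z{\left(O \right)} = -4$ ($Z{\left(O \right)} = 0 - 4 = -4$)
$x{\left(D \right)} = 11$ ($x{\left(D \right)} = 7 - -4 = 7 + 4 = 11$)
$r = \frac{1}{103} \approx 0.0097087$
$V = \frac{103}{1134}$ ($V = \frac{1}{\frac{1}{103} + 11} = \frac{1}{\frac{1134}{103}} = \frac{103}{1134} \approx 0.090829$)
$\frac{1}{\left(\left(-14\right) \left(-7\right) - 4\right) + V} = \frac{1}{\left(\left(-14\right) \left(-7\right) - 4\right) + \frac{103}{1134}} = \frac{1}{\left(98 - 4\right) + \frac{103}{1134}} = \frac{1}{94 + \frac{103}{1134}} = \frac{1}{\frac{106699}{1134}} = \frac{1134}{106699}$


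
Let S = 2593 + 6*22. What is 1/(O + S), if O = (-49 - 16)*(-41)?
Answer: 1/5390 ≈ 0.00018553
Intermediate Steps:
S = 2725 (S = 2593 + 132 = 2725)
O = 2665 (O = -65*(-41) = 2665)
1/(O + S) = 1/(2665 + 2725) = 1/5390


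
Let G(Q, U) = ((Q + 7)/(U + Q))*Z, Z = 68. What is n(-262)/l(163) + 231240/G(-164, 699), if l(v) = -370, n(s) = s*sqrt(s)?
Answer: -30928350/2669 + 131*I*sqrt(262)/185 ≈ -11588.0 + 11.462*I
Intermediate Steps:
n(s) = s**(3/2)
G(Q, U) = 68*(7 + Q)/(Q + U) (G(Q, U) = ((Q + 7)/(U + Q))*68 = ((7 + Q)/(Q + U))*68 = 68*(7 + Q)/(Q + U))
n(-262)/l(163) + 231240/G(-164, 699) = (-262)**(3/2)/(-370) + 231240/((68*(7 - 164)/(-164 + 699))) = -262*I*sqrt(262)*(-1/370) + 231240/((68*(-157)/535)) = 131*I*sqrt(262)/185 + 231240/((68*(1/535)*(-157))) = 131*I*sqrt(262)/185 + 231240/(-10676/535) = 131*I*sqrt(262)/185 + 231240*(-535/10676) = 131*I*sqrt(262)/185 - 30928350/2669 = -30928350/2669 + 131*I*sqrt(262)/185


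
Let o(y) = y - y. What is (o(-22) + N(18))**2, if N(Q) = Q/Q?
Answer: 1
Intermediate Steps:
N(Q) = 1
o(y) = 0
(o(-22) + N(18))**2 = (0 + 1)**2 = 1**2 = 1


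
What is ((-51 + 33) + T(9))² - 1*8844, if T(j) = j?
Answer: -8763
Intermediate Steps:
((-51 + 33) + T(9))² - 1*8844 = ((-51 + 33) + 9)² - 1*8844 = (-18 + 9)² - 8844 = (-9)² - 8844 = 81 - 8844 = -8763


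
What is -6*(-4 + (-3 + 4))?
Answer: 18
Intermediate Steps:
-6*(-4 + (-3 + 4)) = -6*(-4 + 1) = -6*(-3) = 18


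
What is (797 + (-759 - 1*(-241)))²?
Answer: 77841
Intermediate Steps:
(797 + (-759 - 1*(-241)))² = (797 + (-759 + 241))² = (797 - 518)² = 279² = 77841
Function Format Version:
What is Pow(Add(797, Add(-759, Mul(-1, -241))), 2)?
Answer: 77841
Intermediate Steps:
Pow(Add(797, Add(-759, Mul(-1, -241))), 2) = Pow(Add(797, Add(-759, 241)), 2) = Pow(Add(797, -518), 2) = Pow(279, 2) = 77841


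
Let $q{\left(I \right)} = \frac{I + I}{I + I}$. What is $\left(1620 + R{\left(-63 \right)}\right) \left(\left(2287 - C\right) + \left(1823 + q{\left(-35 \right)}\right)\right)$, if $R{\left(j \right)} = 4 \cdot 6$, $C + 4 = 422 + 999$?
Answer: $4428936$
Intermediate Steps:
$q{\left(I \right)} = 1$ ($q{\left(I \right)} = \frac{2 I}{2 I} = 2 I \frac{1}{2 I} = 1$)
$C = 1417$ ($C = -4 + \left(422 + 999\right) = -4 + 1421 = 1417$)
$R{\left(j \right)} = 24$
$\left(1620 + R{\left(-63 \right)}\right) \left(\left(2287 - C\right) + \left(1823 + q{\left(-35 \right)}\right)\right) = \left(1620 + 24\right) \left(\left(2287 - 1417\right) + \left(1823 + 1\right)\right) = 1644 \left(\left(2287 - 1417\right) + 1824\right) = 1644 \left(870 + 1824\right) = 1644 \cdot 2694 = 4428936$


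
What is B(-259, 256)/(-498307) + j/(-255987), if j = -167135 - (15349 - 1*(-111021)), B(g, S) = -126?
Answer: 48762616799/42520038003 ≈ 1.1468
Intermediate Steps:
j = -293505 (j = -167135 - (15349 + 111021) = -167135 - 1*126370 = -167135 - 126370 = -293505)
B(-259, 256)/(-498307) + j/(-255987) = -126/(-498307) - 293505/(-255987) = -126*(-1/498307) - 293505*(-1/255987) = 126/498307 + 97835/85329 = 48762616799/42520038003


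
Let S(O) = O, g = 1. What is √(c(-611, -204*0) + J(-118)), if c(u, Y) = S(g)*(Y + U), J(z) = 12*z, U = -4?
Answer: 2*I*√355 ≈ 37.683*I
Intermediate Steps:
c(u, Y) = -4 + Y (c(u, Y) = 1*(Y - 4) = 1*(-4 + Y) = -4 + Y)
√(c(-611, -204*0) + J(-118)) = √((-4 - 204*0) + 12*(-118)) = √((-4 + 0) - 1416) = √(-4 - 1416) = √(-1420) = 2*I*√355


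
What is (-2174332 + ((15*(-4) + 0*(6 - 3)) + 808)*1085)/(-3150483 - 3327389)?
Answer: 85172/404867 ≈ 0.21037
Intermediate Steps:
(-2174332 + ((15*(-4) + 0*(6 - 3)) + 808)*1085)/(-3150483 - 3327389) = (-2174332 + ((-60 + 0*3) + 808)*1085)/(-6477872) = (-2174332 + ((-60 + 0) + 808)*1085)*(-1/6477872) = (-2174332 + (-60 + 808)*1085)*(-1/6477872) = (-2174332 + 748*1085)*(-1/6477872) = (-2174332 + 811580)*(-1/6477872) = -1362752*(-1/6477872) = 85172/404867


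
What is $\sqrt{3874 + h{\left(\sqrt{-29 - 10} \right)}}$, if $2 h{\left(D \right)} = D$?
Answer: $\frac{\sqrt{15496 + 2 i \sqrt{39}}}{2} \approx 62.241 + 0.025084 i$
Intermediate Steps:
$h{\left(D \right)} = \frac{D}{2}$
$\sqrt{3874 + h{\left(\sqrt{-29 - 10} \right)}} = \sqrt{3874 + \frac{\sqrt{-29 - 10}}{2}} = \sqrt{3874 + \frac{\sqrt{-39}}{2}} = \sqrt{3874 + \frac{i \sqrt{39}}{2}}$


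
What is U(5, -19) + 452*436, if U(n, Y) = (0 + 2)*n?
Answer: 197082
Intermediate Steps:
U(n, Y) = 2*n
U(5, -19) + 452*436 = 2*5 + 452*436 = 10 + 197072 = 197082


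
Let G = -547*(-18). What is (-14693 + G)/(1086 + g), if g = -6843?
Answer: 4847/5757 ≈ 0.84193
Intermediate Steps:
G = 9846
(-14693 + G)/(1086 + g) = (-14693 + 9846)/(1086 - 6843) = -4847/(-5757) = -4847*(-1/5757) = 4847/5757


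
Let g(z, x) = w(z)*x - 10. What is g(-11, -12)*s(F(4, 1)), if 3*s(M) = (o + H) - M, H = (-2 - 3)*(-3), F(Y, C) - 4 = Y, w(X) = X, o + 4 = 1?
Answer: 488/3 ≈ 162.67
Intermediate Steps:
o = -3 (o = -4 + 1 = -3)
F(Y, C) = 4 + Y
g(z, x) = -10 + x*z (g(z, x) = z*x - 10 = x*z - 10 = -10 + x*z)
H = 15 (H = -5*(-3) = 15)
s(M) = 4 - M/3 (s(M) = ((-3 + 15) - M)/3 = (12 - M)/3 = 4 - M/3)
g(-11, -12)*s(F(4, 1)) = (-10 - 12*(-11))*(4 - (4 + 4)/3) = (-10 + 132)*(4 - ⅓*8) = 122*(4 - 8/3) = 122*(4/3) = 488/3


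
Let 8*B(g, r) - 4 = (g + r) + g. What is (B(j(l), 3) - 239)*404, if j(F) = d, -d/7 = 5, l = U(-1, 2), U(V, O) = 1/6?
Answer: -199475/2 ≈ -99738.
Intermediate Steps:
U(V, O) = 1/6
l = 1/6 ≈ 0.16667
d = -35 (d = -7*5 = -35)
j(F) = -35
B(g, r) = 1/2 + g/4 + r/8 (B(g, r) = 1/2 + ((g + r) + g)/8 = 1/2 + (r + 2*g)/8 = 1/2 + (g/4 + r/8) = 1/2 + g/4 + r/8)
(B(j(l), 3) - 239)*404 = ((1/2 + (1/4)*(-35) + (1/8)*3) - 239)*404 = ((1/2 - 35/4 + 3/8) - 239)*404 = (-63/8 - 239)*404 = -1975/8*404 = -199475/2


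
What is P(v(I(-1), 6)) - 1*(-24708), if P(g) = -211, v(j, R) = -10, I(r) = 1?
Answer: 24497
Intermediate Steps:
P(v(I(-1), 6)) - 1*(-24708) = -211 - 1*(-24708) = -211 + 24708 = 24497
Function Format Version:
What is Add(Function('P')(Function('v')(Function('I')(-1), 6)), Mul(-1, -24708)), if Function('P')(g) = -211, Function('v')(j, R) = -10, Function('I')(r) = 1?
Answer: 24497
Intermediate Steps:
Add(Function('P')(Function('v')(Function('I')(-1), 6)), Mul(-1, -24708)) = Add(-211, Mul(-1, -24708)) = Add(-211, 24708) = 24497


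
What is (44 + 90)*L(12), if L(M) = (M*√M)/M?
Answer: 268*√3 ≈ 464.19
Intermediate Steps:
L(M) = √M (L(M) = M^(3/2)/M = √M)
(44 + 90)*L(12) = (44 + 90)*√12 = 134*(2*√3) = 268*√3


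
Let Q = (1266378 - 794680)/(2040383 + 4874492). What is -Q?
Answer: -471698/6914875 ≈ -0.068215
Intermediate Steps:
Q = 471698/6914875 ≈ 0.068215
-Q = -1*471698/6914875 = -471698/6914875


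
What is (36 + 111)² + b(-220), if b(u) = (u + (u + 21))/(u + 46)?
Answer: 3760385/174 ≈ 21611.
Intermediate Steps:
b(u) = (21 + 2*u)/(46 + u) (b(u) = (u + (21 + u))/(46 + u) = (21 + 2*u)/(46 + u))
(36 + 111)² + b(-220) = (36 + 111)² + (21 + 2*(-220))/(46 - 220) = 147² + (21 - 440)/(-174) = 21609 - 1/174*(-419) = 21609 + 419/174 = 3760385/174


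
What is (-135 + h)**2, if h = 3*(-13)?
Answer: 30276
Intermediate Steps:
h = -39
(-135 + h)**2 = (-135 - 39)**2 = (-174)**2 = 30276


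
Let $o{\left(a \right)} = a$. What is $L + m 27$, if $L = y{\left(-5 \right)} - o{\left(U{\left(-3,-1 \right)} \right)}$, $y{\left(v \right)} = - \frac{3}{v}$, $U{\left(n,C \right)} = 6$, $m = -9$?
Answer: $- \frac{1242}{5} \approx -248.4$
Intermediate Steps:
$L = - \frac{27}{5}$ ($L = - \frac{3}{-5} - 6 = \left(-3\right) \left(- \frac{1}{5}\right) - 6 = \frac{3}{5} - 6 = - \frac{27}{5} \approx -5.4$)
$L + m 27 = - \frac{27}{5} - 243 = - \frac{1242}{5}$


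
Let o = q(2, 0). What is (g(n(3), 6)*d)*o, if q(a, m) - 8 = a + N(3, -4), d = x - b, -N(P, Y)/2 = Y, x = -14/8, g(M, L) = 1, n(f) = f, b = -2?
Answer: 9/2 ≈ 4.5000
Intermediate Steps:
x = -7/4 (x = -14*⅛ = -7/4 ≈ -1.7500)
N(P, Y) = -2*Y
d = ¼ (d = -7/4 - 1*(-2) = -7/4 + 2 = ¼ ≈ 0.25000)
q(a, m) = 16 + a (q(a, m) = 8 + (a - 2*(-4)) = 8 + (a + 8) = 8 + (8 + a) = 16 + a)
o = 18 (o = 16 + 2 = 18)
(g(n(3), 6)*d)*o = (1*(¼))*18 = (¼)*18 = 9/2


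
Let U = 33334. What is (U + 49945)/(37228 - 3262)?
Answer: 83279/33966 ≈ 2.4518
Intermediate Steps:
(U + 49945)/(37228 - 3262) = (33334 + 49945)/(37228 - 3262) = 83279/33966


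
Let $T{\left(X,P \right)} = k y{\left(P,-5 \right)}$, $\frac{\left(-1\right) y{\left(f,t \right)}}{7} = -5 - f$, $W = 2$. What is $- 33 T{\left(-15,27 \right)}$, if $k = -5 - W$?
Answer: $51744$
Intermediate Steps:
$y{\left(f,t \right)} = 35 + 7 f$ ($y{\left(f,t \right)} = - 7 \left(-5 - f\right) = 35 + 7 f$)
$k = -7$ ($k = -5 - 2 = -7$)
$T{\left(X,P \right)} = -245 - 49 P$ ($T{\left(X,P \right)} = - 7 \left(35 + 7 P\right) = -245 - 49 P$)
$- 33 T{\left(-15,27 \right)} = - 33 \left(-245 - 1323\right) = \left(-33\right) \left(-1568\right) = 51744$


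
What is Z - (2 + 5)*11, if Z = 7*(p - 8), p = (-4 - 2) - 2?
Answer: -189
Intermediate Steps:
p = -8 (p = -6 - 2 = -8)
Z = -112 (Z = 7*(-8 - 8) = 7*(-16) = -112)
Z - (2 + 5)*11 = -112 - (2 + 5)*11 = -112 - 7*11 = -112 - 1*77 = -112 - 77 = -189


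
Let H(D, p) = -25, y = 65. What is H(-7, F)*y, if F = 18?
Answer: -1625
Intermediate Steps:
H(-7, F)*y = -25*65 = -1625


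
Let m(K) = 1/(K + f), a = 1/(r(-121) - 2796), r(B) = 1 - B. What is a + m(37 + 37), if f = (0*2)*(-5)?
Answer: 650/49469 ≈ 0.013140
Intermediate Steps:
f = 0 (f = 0*(-5) = 0)
a = -1/2674 (a = 1/((1 - 1*(-121)) - 2796) = 1/((1 + 121) - 2796) = 1/(122 - 2796) = 1/(-2674) = -1/2674 ≈ -0.00037397)
m(K) = 1/K (m(K) = 1/(K + 0) = 1/K)
a + m(37 + 37) = -1/2674 + 1/(37 + 37) = -1/2674 + 1/74 = 650/49469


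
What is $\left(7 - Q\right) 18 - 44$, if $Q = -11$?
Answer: $280$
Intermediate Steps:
$\left(7 - Q\right) 18 - 44 = \left(7 - -11\right) 18 - 44 = \left(7 + 11\right) 18 - 44 = 18 \cdot 18 - 44 = 324 - 44 = 280$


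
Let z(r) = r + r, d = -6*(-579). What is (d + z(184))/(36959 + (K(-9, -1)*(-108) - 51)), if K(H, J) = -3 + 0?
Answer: 1921/18616 ≈ 0.10319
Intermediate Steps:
K(H, J) = -3
d = 3474
z(r) = 2*r
(d + z(184))/(36959 + (K(-9, -1)*(-108) - 51)) = (3474 + 2*184)/(36959 + (-3*(-108) - 51)) = (3474 + 368)/(36959 + (324 - 51)) = 3842/(36959 + 273) = 3842/37232 = 3842*(1/37232) = 1921/18616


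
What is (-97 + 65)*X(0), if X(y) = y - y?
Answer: 0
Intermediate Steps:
X(y) = 0
(-97 + 65)*X(0) = (-97 + 65)*0 = -32*0 = 0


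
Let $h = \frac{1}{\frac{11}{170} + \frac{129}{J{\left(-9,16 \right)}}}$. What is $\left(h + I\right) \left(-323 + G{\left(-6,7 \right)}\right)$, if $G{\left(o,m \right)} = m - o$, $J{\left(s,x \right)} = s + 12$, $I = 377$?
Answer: $- \frac{855657970}{7321} \approx -1.1688 \cdot 10^{5}$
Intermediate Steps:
$J{\left(s,x \right)} = 12 + s$
$h = \frac{170}{7321}$ ($h = \frac{1}{\frac{11}{170} + \frac{129}{12 - 9}} = \frac{1}{11 \cdot \frac{1}{170} + \frac{129}{3}} = \frac{1}{\frac{11}{170} + 129 \cdot \frac{1}{3}} = \frac{1}{\frac{11}{170} + 43} = \frac{1}{\frac{7321}{170}} = \frac{170}{7321} \approx 0.023221$)
$\left(h + I\right) \left(-323 + G{\left(-6,7 \right)}\right) = \left(\frac{170}{7321} + 377\right) \left(-323 + \left(7 - -6\right)\right) = \frac{2760187 \left(-323 + \left(7 + 6\right)\right)}{7321} = \frac{2760187 \left(-323 + 13\right)}{7321} = \frac{2760187}{7321} \left(-310\right) = - \frac{855657970}{7321}$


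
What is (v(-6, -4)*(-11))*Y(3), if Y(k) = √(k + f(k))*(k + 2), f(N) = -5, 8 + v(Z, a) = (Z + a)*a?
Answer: -1760*I*√2 ≈ -2489.0*I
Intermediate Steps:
v(Z, a) = -8 + a*(Z + a) (v(Z, a) = -8 + (Z + a)*a = -8 + a*(Z + a))
Y(k) = √(-5 + k)*(2 + k) (Y(k) = √(k - 5)*(k + 2) = √(-5 + k)*(2 + k))
(v(-6, -4)*(-11))*Y(3) = ((-8 + (-4)² - 6*(-4))*(-11))*(√(-5 + 3)*(2 + 3)) = ((-8 + 16 + 24)*(-11))*(√(-2)*5) = (32*(-11))*((I*√2)*5) = -1760*I*√2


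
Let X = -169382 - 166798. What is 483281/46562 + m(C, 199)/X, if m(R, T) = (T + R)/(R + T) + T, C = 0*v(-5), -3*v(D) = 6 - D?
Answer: 8123004709/782660658 ≈ 10.379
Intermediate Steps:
v(D) = -2 + D/3 (v(D) = -(6 - D)/3 = -2 + D/3)
C = 0 (C = 0*(-2 + (1/3)*(-5)) = 0*(-2 - 5/3) = 0*(-11/3) = 0)
X = -336180
m(R, T) = 1 + T (m(R, T) = (R + T)/(R + T) + T = 1 + T)
483281/46562 + m(C, 199)/X = 483281/46562 + (1 + 199)/(-336180) = 483281*(1/46562) + 200*(-1/336180) = 483281/46562 - 10/16809 = 8123004709/782660658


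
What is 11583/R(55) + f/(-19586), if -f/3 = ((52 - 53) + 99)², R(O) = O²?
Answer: 2039097/384725 ≈ 5.3001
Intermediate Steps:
f = -28812 (f = -3*((52 - 53) + 99)² = -3*(-1 + 99)² = -3*98² = -3*9604 = -28812)
11583/R(55) + f/(-19586) = 11583/(55²) - 28812/(-19586) = 11583/3025 - 28812*(-1/19586) = 11583*(1/3025) + 2058/1399 = 1053/275 + 2058/1399 = 2039097/384725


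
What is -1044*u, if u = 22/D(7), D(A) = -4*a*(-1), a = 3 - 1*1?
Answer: -2871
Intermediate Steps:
a = 2 (a = 3 - 1 = 2)
D(A) = 8 (D(A) = -4*2*(-1) = -8*(-1) = 8)
u = 11/4 (u = 22/8 = 22*(⅛) = 11/4 ≈ 2.7500)
-1044*u = -1044*11/4 = -1*2871 = -2871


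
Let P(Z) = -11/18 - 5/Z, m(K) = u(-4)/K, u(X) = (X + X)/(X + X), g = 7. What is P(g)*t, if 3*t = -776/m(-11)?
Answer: -712756/189 ≈ -3771.2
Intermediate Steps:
u(X) = 1 (u(X) = (2*X)/((2*X)) = (2*X)*(1/(2*X)) = 1)
m(K) = 1/K
P(Z) = -11/18 - 5/Z (P(Z) = -11*1/18 - 5/Z = -11/18 - 5/Z)
t = 8536/3 (t = (-776/(1/(-11)))/3 = (-776/(-1/11))/3 = (-776*(-11))/3 = (1/3)*8536 = 8536/3 ≈ 2845.3)
P(g)*t = (-11/18 - 5/7)*(8536/3) = -167/126*8536/3 = -712756/189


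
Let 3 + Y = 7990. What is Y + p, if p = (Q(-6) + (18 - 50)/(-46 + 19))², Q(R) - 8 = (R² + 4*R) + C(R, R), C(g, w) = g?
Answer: 5990623/729 ≈ 8217.6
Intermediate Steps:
Y = 7987 (Y = -3 + 7990 = 7987)
Q(R) = 8 + R² + 5*R (Q(R) = 8 + ((R² + 4*R) + R) = 8 + (R² + 5*R) = 8 + R² + 5*R)
p = 168100/729 (p = ((8 + (-6)² + 5*(-6)) + (18 - 50)/(-46 + 19))² = ((8 + 36 - 30) - 32/(-27))² = (14 - 32*(-1/27))² = (14 + 32/27)² = (410/27)² = 168100/729 ≈ 230.59)
Y + p = 7987 + 168100/729 = 5990623/729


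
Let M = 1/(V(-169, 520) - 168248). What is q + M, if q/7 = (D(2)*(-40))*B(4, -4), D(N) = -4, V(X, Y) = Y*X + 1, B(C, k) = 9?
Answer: 2581760159/256127 ≈ 10080.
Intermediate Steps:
V(X, Y) = 1 + X*Y (V(X, Y) = X*Y + 1 = 1 + X*Y)
q = 10080 (q = 7*(-4*(-40)*9) = 7*(160*9) = 7*1440 = 10080)
M = -1/256127 (M = 1/((1 - 169*520) - 168248) = 1/((1 - 87880) - 168248) = 1/(-87879 - 168248) = 1/(-256127) = -1/256127 ≈ -3.9043e-6)
q + M = 10080 - 1/256127 = 2581760159/256127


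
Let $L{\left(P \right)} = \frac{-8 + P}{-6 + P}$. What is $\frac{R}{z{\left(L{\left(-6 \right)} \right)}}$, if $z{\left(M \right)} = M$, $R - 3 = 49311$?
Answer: $\frac{295884}{7} \approx 42269.0$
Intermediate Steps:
$L{\left(P \right)} = \frac{-8 + P}{-6 + P}$
$R = 49314$ ($R = 3 + 49311 = 49314$)
$\frac{R}{z{\left(L{\left(-6 \right)} \right)}} = \frac{49314}{\frac{1}{-6 - 6} \left(-8 - 6\right)} = \frac{49314}{\frac{1}{-12} \left(-14\right)} = \frac{49314}{\left(- \frac{1}{12}\right) \left(-14\right)} = \frac{49314}{\frac{7}{6}} = 49314 \cdot \frac{6}{7} = \frac{295884}{7}$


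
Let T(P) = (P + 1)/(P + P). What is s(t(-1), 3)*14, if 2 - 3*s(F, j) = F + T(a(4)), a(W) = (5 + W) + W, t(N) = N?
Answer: 448/39 ≈ 11.487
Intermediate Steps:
a(W) = 5 + 2*W
T(P) = (1 + P)/(2*P) (T(P) = (1 + P)/((2*P)) = (1 + P)*(1/(2*P)) = (1 + P)/(2*P))
s(F, j) = 19/39 - F/3 (s(F, j) = 2/3 - (F + (1 + (5 + 2*4))/(2*(5 + 2*4)))/3 = 2/3 - (F + (1 + (5 + 8))/(2*(5 + 8)))/3 = 2/3 - (F + (1/2)*(1 + 13)/13)/3 = 2/3 - (F + (1/2)*(1/13)*14)/3 = 2/3 - (F + 7/13)/3 = 2/3 - (7/13 + F)/3 = 2/3 + (-7/39 - F/3) = 19/39 - F/3)
s(t(-1), 3)*14 = (19/39 - 1/3*(-1))*14 = (19/39 + 1/3)*14 = (32/39)*14 = 448/39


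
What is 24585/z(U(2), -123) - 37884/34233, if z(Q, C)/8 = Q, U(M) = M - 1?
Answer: 280438411/91288 ≈ 3072.0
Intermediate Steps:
U(M) = -1 + M
z(Q, C) = 8*Q
24585/z(U(2), -123) - 37884/34233 = 24585/((8*(-1 + 2))) - 37884/34233 = 24585/((8*1)) - 37884*1/34233 = 24585/8 - 12628/11411 = 280438411/91288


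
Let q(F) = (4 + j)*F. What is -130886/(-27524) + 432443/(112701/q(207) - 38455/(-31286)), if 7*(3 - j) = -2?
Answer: 93679441217392463/16440815134514 ≈ 5698.0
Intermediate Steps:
j = 23/7 (j = 3 - ⅐*(-2) = 3 + 2/7 = 23/7 ≈ 3.2857)
q(F) = 51*F/7 (q(F) = (4 + 23/7)*F = 51*F/7)
-130886/(-27524) + 432443/(112701/q(207) - 38455/(-31286)) = -130886/(-27524) + 432443/(112701/(((51/7)*207)) - 38455/(-31286)) = -130886*(-1/27524) + 432443/(112701/(10557/7) - 38455*(-1/31286)) = 9349/1966 + 432443/(112701*(7/10557) + 38455/31286) = 9349/1966 + 432443/(262969/3519 + 38455/31286) = 9349/1966 + 432443/(8362571279/110095434) = 9349/1966 + 432443*(110095434/8362571279) = 9349/1966 + 47609999765262/8362571279 = 93679441217392463/16440815134514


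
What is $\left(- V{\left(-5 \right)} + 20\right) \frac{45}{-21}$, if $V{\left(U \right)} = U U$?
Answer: $\frac{75}{7} \approx 10.714$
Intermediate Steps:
$V{\left(U \right)} = U^{2}$
$\left(- V{\left(-5 \right)} + 20\right) \frac{45}{-21} = \left(- \left(-5\right)^{2} + 20\right) \frac{45}{-21} = \left(\left(-1\right) 25 + 20\right) 45 \left(- \frac{1}{21}\right) = \left(-25 + 20\right) \left(- \frac{15}{7}\right) = \left(-5\right) \left(- \frac{15}{7}\right) = \frac{75}{7}$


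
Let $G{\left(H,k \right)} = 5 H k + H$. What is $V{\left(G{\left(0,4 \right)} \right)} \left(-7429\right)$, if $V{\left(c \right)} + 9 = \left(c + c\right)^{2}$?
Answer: $66861$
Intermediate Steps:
$G{\left(H,k \right)} = H + 5 H k$ ($G{\left(H,k \right)} = 5 H k + H = H + 5 H k$)
$V{\left(c \right)} = -9 + 4 c^{2}$ ($V{\left(c \right)} = -9 + \left(c + c\right)^{2} = -9 + \left(2 c\right)^{2} = -9 + 4 c^{2}$)
$V{\left(G{\left(0,4 \right)} \right)} \left(-7429\right) = \left(-9 + 4 \left(0 \left(1 + 5 \cdot 4\right)\right)^{2}\right) \left(-7429\right) = \left(-9 + 4 \left(0 \left(1 + 20\right)\right)^{2}\right) \left(-7429\right) = \left(-9 + 4 \left(0 \cdot 21\right)^{2}\right) \left(-7429\right) = \left(-9 + 4 \cdot 0^{2}\right) \left(-7429\right) = \left(-9 + 4 \cdot 0\right) \left(-7429\right) = \left(-9 + 0\right) \left(-7429\right) = \left(-9\right) \left(-7429\right) = 66861$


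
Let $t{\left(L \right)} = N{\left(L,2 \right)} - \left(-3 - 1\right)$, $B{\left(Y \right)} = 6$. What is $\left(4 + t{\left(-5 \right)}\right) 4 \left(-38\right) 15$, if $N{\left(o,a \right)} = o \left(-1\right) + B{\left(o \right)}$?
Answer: $-43320$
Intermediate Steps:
$N{\left(o,a \right)} = 6 - o$ ($N{\left(o,a \right)} = o \left(-1\right) + 6 = - o + 6 = 6 - o$)
$t{\left(L \right)} = 10 - L$ ($t{\left(L \right)} = \left(6 - L\right) - \left(-3 - 1\right) = \left(6 - L\right) - -4 = \left(6 - L\right) + 4 = 10 - L$)
$\left(4 + t{\left(-5 \right)}\right) 4 \left(-38\right) 15 = \left(4 + \left(10 - -5\right)\right) 4 \left(-38\right) 15 = \left(4 + \left(10 + 5\right)\right) 4 \left(-38\right) 15 = \left(4 + 15\right) 4 \left(-38\right) 15 = 19 \cdot 4 \left(-38\right) 15 = 76 \left(-38\right) 15 = \left(-2888\right) 15 = -43320$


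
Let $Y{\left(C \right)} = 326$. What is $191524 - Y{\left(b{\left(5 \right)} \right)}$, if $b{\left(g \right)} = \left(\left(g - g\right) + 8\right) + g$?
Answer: $191198$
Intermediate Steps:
$b{\left(g \right)} = 8 + g$ ($b{\left(g \right)} = \left(0 + 8\right) + g = 8 + g$)
$191524 - Y{\left(b{\left(5 \right)} \right)} = 191524 - 326 = 191198$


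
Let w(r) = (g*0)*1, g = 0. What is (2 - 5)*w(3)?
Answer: 0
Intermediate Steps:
w(r) = 0 (w(r) = (0*0)*1 = 0*1 = 0)
(2 - 5)*w(3) = (2 - 5)*0 = -3*0 = 0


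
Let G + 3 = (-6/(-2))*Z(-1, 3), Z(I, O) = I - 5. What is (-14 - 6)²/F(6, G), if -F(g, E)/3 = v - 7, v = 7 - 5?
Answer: 80/3 ≈ 26.667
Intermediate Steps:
Z(I, O) = -5 + I
v = 2
G = -21 (G = -3 + (-6/(-2))*(-5 - 1) = -3 - 6*(-½)*(-6) = -3 + 3*(-6) = -3 - 18 = -21)
F(g, E) = 15 (F(g, E) = -3*(2 - 7) = -3*(-5) = 15)
(-14 - 6)²/F(6, G) = (-14 - 6)²/15 = (-20)²*(1/15) = 400*(1/15) = 80/3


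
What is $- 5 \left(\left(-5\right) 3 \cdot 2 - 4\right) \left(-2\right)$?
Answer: $-340$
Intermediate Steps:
$- 5 \left(\left(-5\right) 3 \cdot 2 - 4\right) \left(-2\right) = - 5 \left(\left(-15\right) 2 - 4\right) \left(-2\right) = - 5 \left(-30 - 4\right) \left(-2\right) = - 5 \left(\left(-34\right) \left(-2\right)\right) = \left(-5\right) 68 = -340$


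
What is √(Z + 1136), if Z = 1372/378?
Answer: √92310/9 ≈ 33.758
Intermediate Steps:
Z = 98/27 (Z = 1372*(1/378) = 98/27 ≈ 3.6296)
√(Z + 1136) = √(98/27 + 1136) = √(30770/27) = √92310/9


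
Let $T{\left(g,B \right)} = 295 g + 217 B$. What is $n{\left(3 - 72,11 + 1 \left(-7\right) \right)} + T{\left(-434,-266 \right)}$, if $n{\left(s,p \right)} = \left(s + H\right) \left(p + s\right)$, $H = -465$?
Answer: $-151042$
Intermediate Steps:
$n{\left(s,p \right)} = \left(-465 + s\right) \left(p + s\right)$ ($n{\left(s,p \right)} = \left(s - 465\right) \left(p + s\right) = \left(-465 + s\right) \left(p + s\right)$)
$T{\left(g,B \right)} = 217 B + 295 g$
$n{\left(3 - 72,11 + 1 \left(-7\right) \right)} + T{\left(-434,-266 \right)} = \left(\left(3 - 72\right)^{2} - 465 \left(11 + 1 \left(-7\right)\right) - 465 \left(3 - 72\right) + \left(11 + 1 \left(-7\right)\right) \left(3 - 72\right)\right) + \left(217 \left(-266\right) + 295 \left(-434\right)\right) = \left(\left(3 - 72\right)^{2} - 465 \left(11 - 7\right) - 465 \left(3 - 72\right) + \left(11 - 7\right) \left(3 - 72\right)\right) - 185752 = \left(\left(-69\right)^{2} - 1860 - -32085 + 4 \left(-69\right)\right) - 185752 = \left(4761 - 1860 + 32085 - 276\right) - 185752 = 34710 - 185752 = -151042$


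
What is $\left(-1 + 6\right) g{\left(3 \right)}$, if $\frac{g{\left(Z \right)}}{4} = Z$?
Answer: $60$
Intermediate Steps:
$g{\left(Z \right)} = 4 Z$
$\left(-1 + 6\right) g{\left(3 \right)} = \left(-1 + 6\right) 4 \cdot 3 = 5 \cdot 12 = 60$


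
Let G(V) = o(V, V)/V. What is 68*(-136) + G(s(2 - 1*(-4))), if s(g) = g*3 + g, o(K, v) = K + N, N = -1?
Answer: -221929/24 ≈ -9247.0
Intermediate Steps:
o(K, v) = -1 + K (o(K, v) = K - 1 = -1 + K)
s(g) = 4*g (s(g) = 3*g + g = 4*g)
G(V) = (-1 + V)/V
68*(-136) + G(s(2 - 1*(-4))) = 68*(-136) + (-1 + 4*(2 - 1*(-4)))/((4*(2 - 1*(-4)))) = -9248 + (-1 + 4*(2 + 4))/((4*(2 + 4))) = -9248 + (-1 + 4*6)/((4*6)) = -9248 + (-1 + 24)/24 = -9248 + (1/24)*23 = -9248 + 23/24 = -221929/24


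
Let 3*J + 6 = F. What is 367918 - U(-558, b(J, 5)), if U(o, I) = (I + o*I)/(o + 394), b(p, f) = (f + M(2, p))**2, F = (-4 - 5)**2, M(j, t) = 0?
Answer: 60324627/164 ≈ 3.6783e+5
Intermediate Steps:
F = 81 (F = (-9)**2 = 81)
J = 25 (J = -2 + (1/3)*81 = -2 + 27 = 25)
b(p, f) = f**2 (b(p, f) = (f + 0)**2 = f**2)
U(o, I) = (I + I*o)/(394 + o)
367918 - U(-558, b(J, 5)) = 367918 - 5**2*(1 - 558)/(394 - 558) = 367918 - 25*(-557)/(-164) = 367918 - 25*(-1)*(-557)/164 = 367918 - 1*13925/164 = 367918 - 13925/164 = 60324627/164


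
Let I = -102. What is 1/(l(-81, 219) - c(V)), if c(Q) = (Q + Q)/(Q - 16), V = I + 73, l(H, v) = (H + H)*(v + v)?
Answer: -45/3193078 ≈ -1.4093e-5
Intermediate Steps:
l(H, v) = 4*H*v (l(H, v) = (2*H)*(2*v) = 4*H*v)
V = -29 (V = -102 + 73 = -29)
c(Q) = 2*Q/(-16 + Q) (c(Q) = (2*Q)/(-16 + Q) = 2*Q/(-16 + Q))
1/(l(-81, 219) - c(V)) = 1/(4*(-81)*219 - 2*(-29)/(-16 - 29)) = 1/(-70956 - 2*(-29)/(-45)) = 1/(-70956 - 2*(-29)*(-1)/45) = 1/(-70956 - 1*58/45) = 1/(-70956 - 58/45) = 1/(-3193078/45) = -45/3193078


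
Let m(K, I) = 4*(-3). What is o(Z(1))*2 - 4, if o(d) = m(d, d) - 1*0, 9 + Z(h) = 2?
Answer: -28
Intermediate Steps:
m(K, I) = -12
Z(h) = -7 (Z(h) = -9 + 2 = -7)
o(d) = -12 (o(d) = -12 - 1*0 = -12 + 0 = -12)
o(Z(1))*2 - 4 = -12*2 - 4 = -24 - 4 = -28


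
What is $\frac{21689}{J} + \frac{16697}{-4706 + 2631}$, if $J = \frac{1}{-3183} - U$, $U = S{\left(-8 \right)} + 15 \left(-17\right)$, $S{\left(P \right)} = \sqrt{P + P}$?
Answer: $\frac{1315851333470972}{17091789336175} + \frac{219741864921 i}{164740138180} \approx 76.987 + 1.3339 i$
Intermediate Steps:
$S{\left(P \right)} = \sqrt{2} \sqrt{P}$ ($S{\left(P \right)} = \sqrt{2 P} = \sqrt{2} \sqrt{P}$)
$U = -255 + 4 i$ ($U = \sqrt{2} \sqrt{-8} + 15 \left(-17\right) = \sqrt{2} \cdot 2 i \sqrt{2} - 255 = 4 i - 255 = -255 + 4 i \approx -255.0 + 4.0 i$)
$J = \frac{811664}{3183} - 4 i$ ($J = \frac{1}{-3183} - \left(-255 + 4 i\right) = - \frac{1}{3183} + \left(255 - 4 i\right) = \frac{811664}{3183} - 4 i \approx 255.0 - 4.0 i$)
$\frac{21689}{J} + \frac{16697}{-4706 + 2631} = \frac{21689}{\frac{811664}{3183} - 4 i} + \frac{16697}{-4706 + 2631} = 21689 \frac{10131489 \left(\frac{811664}{3183} + 4 i\right)}{658960552720} + \frac{16697}{-2075} = \frac{219741864921 \left(\frac{811664}{3183} + 4 i\right)}{658960552720} + 16697 \left(- \frac{1}{2075}\right) = \frac{219741864921 \left(\frac{811664}{3183} + 4 i\right)}{658960552720} - \frac{16697}{2075} = - \frac{16697}{2075} + \frac{219741864921 \left(\frac{811664}{3183} + 4 i\right)}{658960552720}$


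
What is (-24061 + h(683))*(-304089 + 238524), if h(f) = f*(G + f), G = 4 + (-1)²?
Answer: -29231696295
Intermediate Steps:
G = 5 (G = 4 + 1 = 5)
h(f) = f*(5 + f)
(-24061 + h(683))*(-304089 + 238524) = (-24061 + 683*(5 + 683))*(-304089 + 238524) = (-24061 + 683*688)*(-65565) = (-24061 + 469904)*(-65565) = 445843*(-65565) = -29231696295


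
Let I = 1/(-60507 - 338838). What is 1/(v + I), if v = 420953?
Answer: 399345/168105475784 ≈ 2.3756e-6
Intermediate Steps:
I = -1/399345 (I = 1/(-399345) = -1/399345 ≈ -2.5041e-6)
1/(v + I) = 1/(420953 - 1/399345) = 1/(168105475784/399345) = 399345/168105475784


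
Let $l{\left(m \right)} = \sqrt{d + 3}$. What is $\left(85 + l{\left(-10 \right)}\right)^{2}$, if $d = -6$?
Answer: $\left(85 + i \sqrt{3}\right)^{2} \approx 7222.0 + 294.45 i$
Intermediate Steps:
$l{\left(m \right)} = i \sqrt{3}$ ($l{\left(m \right)} = \sqrt{-6 + 3} = \sqrt{-3} = i \sqrt{3}$)
$\left(85 + l{\left(-10 \right)}\right)^{2} = \left(85 + i \sqrt{3}\right)^{2}$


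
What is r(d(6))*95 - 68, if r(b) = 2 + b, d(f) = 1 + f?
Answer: 787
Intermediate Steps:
r(d(6))*95 - 68 = (2 + (1 + 6))*95 - 68 = (2 + 7)*95 - 68 = 9*95 - 68 = 855 - 68 = 787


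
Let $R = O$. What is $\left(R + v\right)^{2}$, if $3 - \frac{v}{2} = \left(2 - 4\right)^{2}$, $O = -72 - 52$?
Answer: $15876$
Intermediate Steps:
$O = -124$ ($O = -72 - 52 = -124$)
$R = -124$
$v = -2$ ($v = 6 - 2 \left(2 - 4\right)^{2} = 6 - 2 \left(-2\right)^{2} = 6 - 8 = -2$)
$\left(R + v\right)^{2} = \left(-124 - 2\right)^{2} = \left(-126\right)^{2} = 15876$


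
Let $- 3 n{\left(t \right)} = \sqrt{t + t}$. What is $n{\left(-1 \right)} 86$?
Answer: $- \frac{86 i \sqrt{2}}{3} \approx - 40.541 i$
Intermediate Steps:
$n{\left(t \right)} = - \frac{\sqrt{2} \sqrt{t}}{3}$ ($n{\left(t \right)} = - \frac{\sqrt{t + t}}{3} = - \frac{\sqrt{2 t}}{3} = - \frac{\sqrt{2} \sqrt{t}}{3}$)
$n{\left(-1 \right)} 86 = - \frac{\sqrt{2} \sqrt{-1}}{3} \cdot 86 = - \frac{\sqrt{2} i}{3} \cdot 86 = - \frac{i \sqrt{2}}{3} \cdot 86 = - \frac{86 i \sqrt{2}}{3}$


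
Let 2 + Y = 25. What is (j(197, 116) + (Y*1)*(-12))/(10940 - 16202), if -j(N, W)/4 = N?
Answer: 532/2631 ≈ 0.20220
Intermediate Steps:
Y = 23 (Y = -2 + 25 = 23)
j(N, W) = -4*N
(j(197, 116) + (Y*1)*(-12))/(10940 - 16202) = (-4*197 + (23*1)*(-12))/(10940 - 16202) = (-788 + 23*(-12))/(-5262) = (-788 - 276)*(-1/5262) = -1064*(-1/5262) = 532/2631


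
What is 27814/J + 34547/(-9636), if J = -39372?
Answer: -45227783/10538572 ≈ -4.2916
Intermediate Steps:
27814/J + 34547/(-9636) = 27814/(-39372) + 34547/(-9636) = 27814*(-1/39372) + 34547*(-1/9636) = -13907/19686 - 34547/9636 = -45227783/10538572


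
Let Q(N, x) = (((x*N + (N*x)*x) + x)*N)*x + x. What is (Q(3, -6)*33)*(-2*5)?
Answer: 500940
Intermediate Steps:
Q(N, x) = x + N*x*(x + N*x + N*x²) (Q(N, x) = (((N*x + N*x²) + x)*N)*x + x = ((x + N*x + N*x²)*N)*x + x = (N*(x + N*x + N*x²))*x + x = N*x*(x + N*x + N*x²) + x = x + N*x*(x + N*x + N*x²))
(Q(3, -6)*33)*(-2*5) = (-6*(1 + 3*(-6) - 6*3² + 3²*(-6)²)*33)*(-2*5) = (-6*(1 - 18 - 6*9 + 9*36)*33)*(-10) = (-6*(1 - 18 - 54 + 324)*33)*(-10) = (-6*253*33)*(-10) = -1518*33*(-10) = -50094*(-10) = 500940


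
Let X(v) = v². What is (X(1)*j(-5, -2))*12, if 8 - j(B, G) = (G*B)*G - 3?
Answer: 372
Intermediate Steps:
j(B, G) = 11 - B*G² (j(B, G) = 8 - ((G*B)*G - 3) = 8 - ((B*G)*G - 3) = 8 - (B*G² - 3) = 8 - (-3 + B*G²) = 8 + (3 - B*G²) = 11 - B*G²)
(X(1)*j(-5, -2))*12 = (1²*(11 - 1*(-5)*(-2)²))*12 = (1*(11 - 1*(-5)*4))*12 = (1*(11 + 20))*12 = (1*31)*12 = 31*12 = 372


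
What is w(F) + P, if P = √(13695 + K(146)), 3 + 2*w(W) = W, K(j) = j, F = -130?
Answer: -133/2 + √13841 ≈ 51.148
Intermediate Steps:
w(W) = -3/2 + W/2
P = √13841 (P = √(13695 + 146) = √13841 ≈ 117.65)
w(F) + P = (-3/2 + (½)*(-130)) + √13841 = (-3/2 - 65) + √13841 = -133/2 + √13841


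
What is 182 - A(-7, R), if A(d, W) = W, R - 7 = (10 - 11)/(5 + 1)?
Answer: 1051/6 ≈ 175.17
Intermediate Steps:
R = 41/6 (R = 7 + (10 - 11)/(5 + 1) = 7 - 1/6 = 7 - 1*⅙ = 7 - ⅙ = 41/6 ≈ 6.8333)
182 - A(-7, R) = 182 - 1*41/6 = 182 - 41/6 = 1051/6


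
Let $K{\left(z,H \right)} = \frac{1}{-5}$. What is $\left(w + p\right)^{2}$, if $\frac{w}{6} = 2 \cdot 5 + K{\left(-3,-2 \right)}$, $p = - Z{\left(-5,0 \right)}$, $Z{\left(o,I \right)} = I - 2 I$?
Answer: $\frac{86436}{25} \approx 3457.4$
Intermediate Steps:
$Z{\left(o,I \right)} = - I$
$K{\left(z,H \right)} = - \frac{1}{5}$
$p = 0$ ($p = - \left(-1\right) 0 = \left(-1\right) 0 = 0$)
$w = \frac{294}{5}$ ($w = 6 \left(2 \cdot 5 - \frac{1}{5}\right) = 6 \left(10 - \frac{1}{5}\right) = 6 \cdot \frac{49}{5} = \frac{294}{5} \approx 58.8$)
$\left(w + p\right)^{2} = \left(\frac{294}{5} + 0\right)^{2} = \left(\frac{294}{5}\right)^{2} = \frac{86436}{25}$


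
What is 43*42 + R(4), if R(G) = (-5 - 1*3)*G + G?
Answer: 1778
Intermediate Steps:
R(G) = -7*G (R(G) = (-5 - 3)*G + G = -8*G + G = -7*G)
43*42 + R(4) = 43*42 - 7*4 = 1806 - 28 = 1778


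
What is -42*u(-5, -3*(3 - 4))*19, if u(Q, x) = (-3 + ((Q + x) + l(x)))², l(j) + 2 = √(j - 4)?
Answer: -38304 + 11172*I ≈ -38304.0 + 11172.0*I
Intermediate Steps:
l(j) = -2 + √(-4 + j) (l(j) = -2 + √(j - 4) = -2 + √(-4 + j))
u(Q, x) = (-5 + Q + x + √(-4 + x))² (u(Q, x) = (-3 + ((Q + x) + (-2 + √(-4 + x))))² = (-3 + (-2 + Q + x + √(-4 + x)))² = (-5 + Q + x + √(-4 + x))²)
-42*u(-5, -3*(3 - 4))*19 = -42*(-5 - 5 - 3*(3 - 4) + √(-4 - 3*(3 - 4)))²*19 = -42*(-5 - 5 - 3*(-1) + √(-4 - 3*(-1)))²*19 = -42*(-5 - 5 + 3 + √(-4 + 3))²*19 = -42*(-5 - 5 + 3 + √(-1))²*19 = -42*(-5 - 5 + 3 + I)²*19 = -42*(-7 + I)²*19 = -798*(-7 + I)²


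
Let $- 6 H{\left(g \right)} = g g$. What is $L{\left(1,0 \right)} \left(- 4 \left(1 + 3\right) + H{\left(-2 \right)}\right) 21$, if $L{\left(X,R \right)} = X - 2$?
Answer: $350$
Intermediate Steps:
$H{\left(g \right)} = - \frac{g^{2}}{6}$ ($H{\left(g \right)} = - \frac{g g}{6} = - \frac{g^{2}}{6}$)
$L{\left(X,R \right)} = -2 + X$ ($L{\left(X,R \right)} = X - 2 = -2 + X$)
$L{\left(1,0 \right)} \left(- 4 \left(1 + 3\right) + H{\left(-2 \right)}\right) 21 = \left(-2 + 1\right) \left(- 4 \left(1 + 3\right) - \frac{\left(-2\right)^{2}}{6}\right) 21 = - (\left(-4\right) 4 - \frac{2}{3}) 21 = - (-16 - \frac{2}{3}) 21 = \left(-1\right) \left(- \frac{50}{3}\right) 21 = \frac{50}{3} \cdot 21 = 350$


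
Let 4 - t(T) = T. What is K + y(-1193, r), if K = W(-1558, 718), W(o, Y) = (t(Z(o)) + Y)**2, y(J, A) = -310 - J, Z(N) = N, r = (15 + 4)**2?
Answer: 5199283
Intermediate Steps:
r = 361 (r = 19**2 = 361)
t(T) = 4 - T
W(o, Y) = (4 + Y - o)**2 (W(o, Y) = ((4 - o) + Y)**2 = (4 + Y - o)**2)
K = 5198400 (K = (4 + 718 - 1*(-1558))**2 = (4 + 718 + 1558)**2 = 2280**2 = 5198400)
K + y(-1193, r) = 5198400 + (-310 - 1*(-1193)) = 5198400 + (-310 + 1193) = 5198400 + 883 = 5199283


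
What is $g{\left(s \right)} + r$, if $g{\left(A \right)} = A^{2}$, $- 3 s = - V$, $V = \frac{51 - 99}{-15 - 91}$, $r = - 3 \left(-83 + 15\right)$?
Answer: $\frac{573100}{2809} \approx 204.02$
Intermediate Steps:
$r = 204$ ($r = \left(-3\right) \left(-68\right) = 204$)
$V = \frac{24}{53}$ ($V = - \frac{48}{-106} = \left(-48\right) \left(- \frac{1}{106}\right) = \frac{24}{53} \approx 0.45283$)
$s = \frac{8}{53}$ ($s = - \frac{\left(-1\right) \frac{24}{53}}{3} = \left(- \frac{1}{3}\right) \left(- \frac{24}{53}\right) = \frac{8}{53} \approx 0.15094$)
$g{\left(s \right)} + r = \left(\frac{8}{53}\right)^{2} + 204 = \frac{64}{2809} + 204 = \frac{573100}{2809}$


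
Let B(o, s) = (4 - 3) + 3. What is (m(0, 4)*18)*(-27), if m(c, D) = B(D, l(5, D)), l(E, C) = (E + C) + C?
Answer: -1944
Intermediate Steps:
l(E, C) = E + 2*C (l(E, C) = (C + E) + C = E + 2*C)
B(o, s) = 4 (B(o, s) = 1 + 3 = 4)
m(c, D) = 4
(m(0, 4)*18)*(-27) = (4*18)*(-27) = 72*(-27) = -1944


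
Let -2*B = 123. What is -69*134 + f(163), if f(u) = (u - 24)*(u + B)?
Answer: 9725/2 ≈ 4862.5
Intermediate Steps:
B = -123/2 (B = -½*123 = -123/2 ≈ -61.500)
f(u) = (-24 + u)*(-123/2 + u) (f(u) = (u - 24)*(u - 123/2) = (-24 + u)*(-123/2 + u))
-69*134 + f(163) = -69*134 + (1476 + 163² - 171/2*163) = -9246 + (1476 + 26569 - 27873/2) = -9246 + 28217/2 = 9725/2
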